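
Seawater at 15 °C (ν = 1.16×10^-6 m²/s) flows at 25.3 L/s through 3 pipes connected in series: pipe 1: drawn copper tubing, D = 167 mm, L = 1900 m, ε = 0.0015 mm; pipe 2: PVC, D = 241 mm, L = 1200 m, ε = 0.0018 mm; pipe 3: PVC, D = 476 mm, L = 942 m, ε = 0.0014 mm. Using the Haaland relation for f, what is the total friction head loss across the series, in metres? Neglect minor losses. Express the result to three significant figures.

Pipe 1: V = 1.155 m/s, Re = 1.66×10^5, ε/D = 8.98×10^-6, f = 0.01612, h_1 = f(L/D)V²/2g = 12.47 m
Pipe 2: V = 0.5546 m/s, Re = 1.15×10^5, ε/D = 7.47×10^-6, f = 0.01734, h_2 = f(L/D)V²/2g = 1.353 m
Pipe 3: V = 0.1422 m/s, Re = 5.83×10^4, ε/D = 2.94×10^-6, f = 0.02002, h_3 = f(L/D)V²/2g = 0.04082 m
Series → Q common, losses add: H = Σh = 13.86 m

H ≈ 13.9 m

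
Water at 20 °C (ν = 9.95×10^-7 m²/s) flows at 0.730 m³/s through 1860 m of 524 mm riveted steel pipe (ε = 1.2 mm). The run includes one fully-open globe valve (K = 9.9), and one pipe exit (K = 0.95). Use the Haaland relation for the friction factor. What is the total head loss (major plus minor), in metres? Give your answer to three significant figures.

H_L ≈ 57.0 m

V = 4Q/(πD²) = 3.385 m/s; V²/2g = 0.5840 m
Re = 1.78×10^6, ε/D = 0.00229 → f = 0.02442 (Haaland)
Major: h_f = f(L/D)·V²/2g = 0.02442·3550·0.5840 = 50.62 m
Minor: ΣK = 10.8; h_m = ΣK·V²/2g = 6.337 m
Total H_L = 50.62 + 6.337 = 56.96 m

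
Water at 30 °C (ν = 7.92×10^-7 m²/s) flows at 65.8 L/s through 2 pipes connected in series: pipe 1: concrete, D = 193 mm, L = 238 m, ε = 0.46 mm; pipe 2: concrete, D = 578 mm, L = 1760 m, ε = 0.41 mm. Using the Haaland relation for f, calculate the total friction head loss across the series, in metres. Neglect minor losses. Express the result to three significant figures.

H ≈ 8.10 m

Pipe 1: V = 2.249 m/s, Re = 5.48×10^5, ε/D = 0.00238, f = 0.02486, h_1 = f(L/D)V²/2g = 7.905 m
Pipe 2: V = 0.2508 m/s, Re = 1.83×10^5, ε/D = 7.09×10^-4, f = 0.01979, h_2 = f(L/D)V²/2g = 0.1932 m
Series → Q common, losses add: H = Σh = 8.098 m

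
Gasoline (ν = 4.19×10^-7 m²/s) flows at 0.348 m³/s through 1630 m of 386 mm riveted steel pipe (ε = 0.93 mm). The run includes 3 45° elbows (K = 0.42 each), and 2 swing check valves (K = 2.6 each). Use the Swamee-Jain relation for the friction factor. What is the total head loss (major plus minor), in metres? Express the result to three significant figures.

V = 4Q/(πD²) = 2.974 m/s; V²/2g = 0.4507 m
Re = 2.74×10^6, ε/D = 0.00241 → f = 0.02472 (Swamee-Jain)
Major: h_f = f(L/D)·V²/2g = 0.02472·4223·0.4507 = 47.05 m
Minor: ΣK = 6.46; h_m = ΣK·V²/2g = 2.912 m
Total H_L = 47.05 + 2.912 = 49.96 m

H_L ≈ 50.0 m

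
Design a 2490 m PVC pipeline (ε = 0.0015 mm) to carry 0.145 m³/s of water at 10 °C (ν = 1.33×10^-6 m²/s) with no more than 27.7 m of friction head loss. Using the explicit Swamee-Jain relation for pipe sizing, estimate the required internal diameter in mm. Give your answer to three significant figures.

Swamee-Jain (Type III): D = 0.66·[ε^1.25·(LQ²/(gh_f))^4.75 + ν·Q^9.4·(L/(gh_f))^5.2]^0.04
LQ²/(gh_f) = 0.1927; L/(gh_f) = 9.163
Term 1 = ε^1.25·(…)^4.75 = 2.10×10^-11; Term 2 = ν·Q^9.4·(…)^5.2 = 1.75×10^-9
D = 0.66·(2.10×10^-11 + 1.75×10^-9)^0.04 = 0.2948 m = 295 mm
Check: V = 2.12 m/s, Re = 4.71×10^5, f = 0.01331, h_f = 25.9 m ≈ 27.7 m ✓

D ≈ 295 mm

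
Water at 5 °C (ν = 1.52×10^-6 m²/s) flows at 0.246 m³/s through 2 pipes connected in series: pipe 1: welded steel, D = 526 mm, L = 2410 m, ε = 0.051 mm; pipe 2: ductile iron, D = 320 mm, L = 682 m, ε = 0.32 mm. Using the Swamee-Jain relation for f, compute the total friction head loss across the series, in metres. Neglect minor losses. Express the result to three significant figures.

Pipe 1: V = 1.132 m/s, Re = 3.92×10^5, ε/D = 9.70×10^-5, f = 0.01487, h_1 = f(L/D)V²/2g = 4.450 m
Pipe 2: V = 3.059 m/s, Re = 6.44×10^5, ε/D = 0.00100, f = 0.02021, h_2 = f(L/D)V²/2g = 20.54 m
Series → Q common, losses add: H = Σh = 24.99 m

H ≈ 25.0 m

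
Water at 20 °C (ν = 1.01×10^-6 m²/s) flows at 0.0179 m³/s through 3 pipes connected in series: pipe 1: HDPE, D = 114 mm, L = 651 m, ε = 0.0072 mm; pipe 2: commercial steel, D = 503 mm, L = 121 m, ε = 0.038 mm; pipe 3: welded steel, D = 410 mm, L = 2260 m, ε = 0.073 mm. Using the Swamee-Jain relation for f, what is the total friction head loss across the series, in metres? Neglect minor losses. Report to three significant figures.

Pipe 1: V = 1.754 m/s, Re = 1.98×10^5, ε/D = 6.32×10^-5, f = 0.01612, h_1 = f(L/D)V²/2g = 14.43 m
Pipe 2: V = 0.09008 m/s, Re = 4.49×10^4, ε/D = 7.55×10^-5, f = 0.02157, h_2 = f(L/D)V²/2g = 0.002146 m
Pipe 3: V = 0.1356 m/s, Re = 5.50×10^4, ε/D = 1.78×10^-4, f = 0.02106, h_3 = f(L/D)V²/2g = 0.1088 m
Series → Q common, losses add: H = Σh = 14.54 m

H ≈ 14.5 m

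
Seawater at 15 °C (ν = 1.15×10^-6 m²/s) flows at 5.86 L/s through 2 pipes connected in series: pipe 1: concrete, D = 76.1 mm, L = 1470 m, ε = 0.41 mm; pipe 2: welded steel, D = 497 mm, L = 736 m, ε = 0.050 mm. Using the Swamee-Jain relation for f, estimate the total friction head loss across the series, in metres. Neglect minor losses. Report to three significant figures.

Pipe 1: V = 1.288 m/s, Re = 8.53×10^4, ε/D = 0.00539, f = 0.03239, h_1 = f(L/D)V²/2g = 52.92 m
Pipe 2: V = 0.03021 m/s, Re = 1.31×10^4, ε/D = 1.01×10^-4, f = 0.02902, h_2 = f(L/D)V²/2g = 0.001999 m
Series → Q common, losses add: H = Σh = 52.93 m

H ≈ 52.9 m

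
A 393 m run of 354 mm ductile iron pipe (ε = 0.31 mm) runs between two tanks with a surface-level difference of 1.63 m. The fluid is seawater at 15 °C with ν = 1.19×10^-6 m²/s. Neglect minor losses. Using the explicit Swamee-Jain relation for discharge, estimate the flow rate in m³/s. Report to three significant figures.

Swamee-Jain (Type II): Q = -0.965·√(gD⁵h_f/L)·ln[ε/(3.7D) + √(3.17ν²L/(gD³h_f))]
√(gD⁵h_f/L) = √(9.81·0.354⁵·1.63/393) = 0.01504
ε/(3.7D) = 2.37×10^-4; √(3.17ν²L/(gD³h_f)) = 4.99×10^-5
Q = -0.965·0.01504·ln(2.865×10^-4) = 0.1184 m³/s
Check: V = 1.20 m/s, Re = 3.58×10^5, f = 0.02005, h_f = 1.64 m ≈ 1.63 m ✓

Q ≈ 0.118 m³/s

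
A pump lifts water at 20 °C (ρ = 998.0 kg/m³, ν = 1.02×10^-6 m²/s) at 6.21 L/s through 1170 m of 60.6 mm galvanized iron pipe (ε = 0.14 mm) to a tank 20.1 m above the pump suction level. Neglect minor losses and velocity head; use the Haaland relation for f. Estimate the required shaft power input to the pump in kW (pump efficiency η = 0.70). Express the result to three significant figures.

V = 4Q/(πD²) = 2.153 m/s; Re = 1.28×10^5; ε/D = 0.00231; f = 0.02549
h_f = f(L/D)V²/2g = 116.3 m
Total head H = z + h_f = 20.1 + 116.3 = 136.4 m
P_hyd = ρgQH = 998.0·9.81·0.00621·136.4 = 8.291 kW
P_shaft = P_hyd/η = 8.291/0.70 = 11.84 kW

P_shaft ≈ 11.8 kW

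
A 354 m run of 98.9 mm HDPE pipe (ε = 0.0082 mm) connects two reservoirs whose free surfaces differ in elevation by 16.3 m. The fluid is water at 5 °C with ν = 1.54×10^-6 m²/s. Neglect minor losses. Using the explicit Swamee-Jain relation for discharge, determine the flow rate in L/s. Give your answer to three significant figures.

Q ≈ 17.5 L/s

Swamee-Jain (Type II): Q = -0.965·√(gD⁵h_f/L)·ln[ε/(3.7D) + √(3.17ν²L/(gD³h_f))]
√(gD⁵h_f/L) = √(9.81·0.0989⁵·16.3/354) = 0.002067
ε/(3.7D) = 2.24×10^-5; √(3.17ν²L/(gD³h_f)) = 1.31×10^-4
Q = -0.965·0.002067·ln(1.536×10^-4) = 0.01752 m³/s
Check: V = 2.28 m/s, Re = 1.46×10^5, f = 0.01713, h_f = 16.2 m ≈ 16.3 m ✓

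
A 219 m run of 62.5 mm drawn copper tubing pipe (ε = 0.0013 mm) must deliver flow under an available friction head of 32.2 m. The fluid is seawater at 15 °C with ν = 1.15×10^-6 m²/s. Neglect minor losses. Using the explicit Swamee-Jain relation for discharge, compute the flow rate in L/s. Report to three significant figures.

Swamee-Jain (Type II): Q = -0.965·√(gD⁵h_f/L)·ln[ε/(3.7D) + √(3.17ν²L/(gD³h_f))]
√(gD⁵h_f/L) = √(9.81·0.0625⁵·32.2/219) = 0.001173
ε/(3.7D) = 5.62×10^-6; √(3.17ν²L/(gD³h_f)) = 1.09×10^-4
Q = -0.965·0.001173·ln(1.147×10^-4) = 0.01027 m³/s
Check: V = 3.35 m/s, Re = 1.82×10^5, f = 0.01600, h_f = 32.0 m ≈ 32.2 m ✓

Q ≈ 10.3 L/s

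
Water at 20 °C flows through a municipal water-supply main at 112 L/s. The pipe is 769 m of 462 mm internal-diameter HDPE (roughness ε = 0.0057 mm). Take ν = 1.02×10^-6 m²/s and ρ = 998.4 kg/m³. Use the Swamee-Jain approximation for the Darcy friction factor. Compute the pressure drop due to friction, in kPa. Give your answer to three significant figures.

Δp ≈ 5.38 kPa

V = 4Q/(πD²) = 4·0.112/(π·0.462²) = 0.6681 m/s
Re = VD/ν = 0.6681·0.462/1.02×10^-6 = 3.03×10^5 → turbulent
ε/D = 0.0057/462 = 1.23×10^-5
Swamee-Jain: f = 0.01450
h_f = f(L/D)V²/(2g) = 0.01450·(769/0.462)·0.6681²/(2·9.81) = 0.5490 m
Δp = ρg·h_f = 998.4·9.81·0.5490 = 5.377 kPa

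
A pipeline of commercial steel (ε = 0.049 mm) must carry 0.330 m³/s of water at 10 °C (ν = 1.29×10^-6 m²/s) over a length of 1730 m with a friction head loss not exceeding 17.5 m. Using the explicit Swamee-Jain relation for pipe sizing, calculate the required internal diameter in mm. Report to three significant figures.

D ≈ 420 mm

Swamee-Jain (Type III): D = 0.66·[ε^1.25·(LQ²/(gh_f))^4.75 + ν·Q^9.4·(L/(gh_f))^5.2]^0.04
LQ²/(gh_f) = 1.097; L/(gh_f) = 10.08
Term 1 = ε^1.25·(…)^4.75 = 6.38×10^-6; Term 2 = ν·Q^9.4·(…)^5.2 = 6.34×10^-6
D = 0.66·(6.38×10^-6 + 6.34×10^-6)^0.04 = 0.4205 m = 420 mm
Check: V = 2.38 m/s, Re = 7.75×10^5, f = 0.01404, h_f = 16.6 m ≈ 17.5 m ✓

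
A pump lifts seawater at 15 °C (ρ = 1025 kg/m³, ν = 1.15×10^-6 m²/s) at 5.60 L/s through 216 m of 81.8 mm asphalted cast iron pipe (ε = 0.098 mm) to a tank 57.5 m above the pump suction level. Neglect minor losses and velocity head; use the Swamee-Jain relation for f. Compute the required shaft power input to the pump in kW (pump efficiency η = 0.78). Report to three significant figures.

P_shaft ≈ 4.41 kW

V = 4Q/(πD²) = 1.066 m/s; Re = 7.58×10^4; ε/D = 0.00120; f = 0.02361
h_f = f(L/D)V²/2g = 3.607 m
Total head H = z + h_f = 57.5 + 3.607 = 61.11 m
P_hyd = ρgQH = 1025·9.81·0.00560·61.11 = 3.441 kW
P_shaft = P_hyd/η = 3.441/0.78 = 4.411 kW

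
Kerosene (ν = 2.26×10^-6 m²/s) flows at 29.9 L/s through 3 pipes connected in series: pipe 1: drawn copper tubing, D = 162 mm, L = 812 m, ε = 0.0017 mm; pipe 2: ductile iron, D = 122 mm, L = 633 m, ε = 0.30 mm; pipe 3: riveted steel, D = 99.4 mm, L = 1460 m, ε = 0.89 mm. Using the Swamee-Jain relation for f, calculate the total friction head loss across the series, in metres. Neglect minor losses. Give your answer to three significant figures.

Pipe 1: V = 1.451 m/s, Re = 1.04×10^5, ε/D = 1.05×10^-5, f = 0.01778, h_1 = f(L/D)V²/2g = 9.560 m
Pipe 2: V = 2.558 m/s, Re = 1.38×10^5, ε/D = 0.00246, f = 0.02607, h_2 = f(L/D)V²/2g = 45.10 m
Pipe 3: V = 3.853 m/s, Re = 1.69×10^5, ε/D = 0.00895, f = 0.03709, h_3 = f(L/D)V²/2g = 412.2 m
Series → Q common, losses add: H = Σh = 466.8 m

H ≈ 467 m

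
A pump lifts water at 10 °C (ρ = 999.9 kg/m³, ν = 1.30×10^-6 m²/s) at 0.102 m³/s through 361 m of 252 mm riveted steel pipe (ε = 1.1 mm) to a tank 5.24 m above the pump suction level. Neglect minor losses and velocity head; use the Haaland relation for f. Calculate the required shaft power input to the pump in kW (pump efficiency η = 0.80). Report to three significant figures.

P_shaft ≈ 17.8 kW

V = 4Q/(πD²) = 2.045 m/s; Re = 3.96×10^5; ε/D = 0.00437; f = 0.02945
h_f = f(L/D)V²/2g = 8.995 m
Total head H = z + h_f = 5.24 + 8.995 = 14.23 m
P_hyd = ρgQH = 999.9·9.81·0.102·14.23 = 14.24 kW
P_shaft = P_hyd/η = 14.24/0.80 = 17.80 kW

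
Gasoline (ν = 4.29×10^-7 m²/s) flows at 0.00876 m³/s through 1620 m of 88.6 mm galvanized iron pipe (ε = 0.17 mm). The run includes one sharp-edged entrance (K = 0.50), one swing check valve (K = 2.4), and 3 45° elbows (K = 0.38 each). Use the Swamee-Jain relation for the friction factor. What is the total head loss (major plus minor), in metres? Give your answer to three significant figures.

V = 4Q/(πD²) = 1.421 m/s; V²/2g = 0.1029 m
Re = 2.93×10^5, ε/D = 0.00192 → f = 0.02395 (Swamee-Jain)
Major: h_f = f(L/D)·V²/2g = 0.02395·18284·0.1029 = 45.05 m
Minor: ΣK = 4.04; h_m = ΣK·V²/2g = 0.4157 m
Total H_L = 45.05 + 0.4157 = 45.47 m

H_L ≈ 45.5 m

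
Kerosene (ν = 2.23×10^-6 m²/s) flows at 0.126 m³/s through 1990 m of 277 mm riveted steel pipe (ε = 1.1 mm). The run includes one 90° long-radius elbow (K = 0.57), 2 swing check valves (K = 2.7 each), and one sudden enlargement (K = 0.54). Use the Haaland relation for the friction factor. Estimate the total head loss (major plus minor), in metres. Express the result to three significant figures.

V = 4Q/(πD²) = 2.091 m/s; V²/2g = 0.2228 m
Re = 2.60×10^5, ε/D = 0.00397 → f = 0.02880 (Haaland)
Major: h_f = f(L/D)·V²/2g = 0.02880·7184·0.2228 = 46.10 m
Minor: ΣK = 6.51; h_m = ΣK·V²/2g = 1.451 m
Total H_L = 46.10 + 1.451 = 47.55 m

H_L ≈ 47.6 m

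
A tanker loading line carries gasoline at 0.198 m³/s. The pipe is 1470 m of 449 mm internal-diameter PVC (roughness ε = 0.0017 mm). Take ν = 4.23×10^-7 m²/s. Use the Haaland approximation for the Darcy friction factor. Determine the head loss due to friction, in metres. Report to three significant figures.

V = 4Q/(πD²) = 4·0.198/(π·0.449²) = 1.250 m/s
Re = VD/ν = 1.250·0.449/4.23×10^-7 = 1.33×10^6 → turbulent
ε/D = 0.0017/449 = 3.79×10^-6
Haaland: f = 0.01113
h_f = f(L/D)V²/(2g) = 0.01113·(1470/0.449)·1.250²/(2·9.81) = 2.904 m

h_f ≈ 2.90 m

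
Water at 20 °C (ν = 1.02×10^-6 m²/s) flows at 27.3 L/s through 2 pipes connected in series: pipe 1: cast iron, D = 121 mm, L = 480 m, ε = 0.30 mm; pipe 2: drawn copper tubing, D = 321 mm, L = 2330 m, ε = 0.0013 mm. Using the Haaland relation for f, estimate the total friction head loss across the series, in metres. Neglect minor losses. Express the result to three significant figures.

H ≈ 29.6 m

Pipe 1: V = 2.374 m/s, Re = 2.82×10^5, ε/D = 0.00248, f = 0.02536, h_1 = f(L/D)V²/2g = 28.90 m
Pipe 2: V = 0.3373 m/s, Re = 1.06×10^5, ε/D = 4.05×10^-6, f = 0.01762, h_2 = f(L/D)V²/2g = 0.7417 m
Series → Q common, losses add: H = Σh = 29.64 m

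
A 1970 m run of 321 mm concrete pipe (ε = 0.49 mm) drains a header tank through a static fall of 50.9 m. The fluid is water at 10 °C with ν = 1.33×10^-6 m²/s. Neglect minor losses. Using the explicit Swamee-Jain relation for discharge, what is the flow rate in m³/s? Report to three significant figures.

Q ≈ 0.219 m³/s

Swamee-Jain (Type II): Q = -0.965·√(gD⁵h_f/L)·ln[ε/(3.7D) + √(3.17ν²L/(gD³h_f))]
√(gD⁵h_f/L) = √(9.81·0.321⁵·50.9/1970) = 0.02939
ε/(3.7D) = 4.13×10^-4; √(3.17ν²L/(gD³h_f)) = 2.59×10^-5
Q = -0.965·0.02939·ln(4.384×10^-4) = 0.2193 m³/s
Check: V = 2.71 m/s, Re = 6.54×10^5, f = 0.02227, h_f = 51.2 m ≈ 50.9 m ✓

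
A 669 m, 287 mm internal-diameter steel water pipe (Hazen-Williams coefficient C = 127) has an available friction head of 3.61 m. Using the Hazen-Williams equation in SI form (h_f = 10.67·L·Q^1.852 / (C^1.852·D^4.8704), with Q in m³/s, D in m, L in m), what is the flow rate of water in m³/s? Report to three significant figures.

Q ≈ 0.0791 m³/s

Rearranging: Q = [h_f·C^1.852·D^4.8704 / (10.67·L)]^(1/1.852)
Q = [3.61·127^1.852·0.287^4.8704 / (10.67·669)]^0.540 = 0.07914 m³/s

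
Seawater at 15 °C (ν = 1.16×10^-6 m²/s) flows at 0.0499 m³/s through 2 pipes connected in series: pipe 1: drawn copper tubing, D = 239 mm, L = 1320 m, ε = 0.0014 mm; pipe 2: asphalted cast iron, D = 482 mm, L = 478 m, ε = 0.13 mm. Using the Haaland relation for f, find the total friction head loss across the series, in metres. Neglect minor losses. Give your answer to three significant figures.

Pipe 1: V = 1.112 m/s, Re = 2.29×10^5, ε/D = 5.86×10^-6, f = 0.01513, h_1 = f(L/D)V²/2g = 5.270 m
Pipe 2: V = 0.2735 m/s, Re = 1.14×10^5, ε/D = 2.70×10^-4, f = 0.01869, h_2 = f(L/D)V²/2g = 0.07064 m
Series → Q common, losses add: H = Σh = 5.341 m

H ≈ 5.34 m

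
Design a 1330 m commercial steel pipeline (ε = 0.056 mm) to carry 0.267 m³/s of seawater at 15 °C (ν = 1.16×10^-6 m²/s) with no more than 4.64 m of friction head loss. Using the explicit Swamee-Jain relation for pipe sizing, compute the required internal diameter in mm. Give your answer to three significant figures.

Swamee-Jain (Type III): D = 0.66·[ε^1.25·(LQ²/(gh_f))^4.75 + ν·Q^9.4·(L/(gh_f))^5.2]^0.04
LQ²/(gh_f) = 2.083; L/(gh_f) = 29.22
Term 1 = ε^1.25·(…)^4.75 = 1.58×10^-4; Term 2 = ν·Q^9.4·(…)^5.2 = 1.97×10^-4
D = 0.66·(1.58×10^-4 + 1.97×10^-4)^0.04 = 0.4804 m = 480 mm
Check: V = 1.47 m/s, Re = 6.10×10^5, f = 0.01436, h_f = 4.40 m ≈ 4.64 m ✓

D ≈ 480 mm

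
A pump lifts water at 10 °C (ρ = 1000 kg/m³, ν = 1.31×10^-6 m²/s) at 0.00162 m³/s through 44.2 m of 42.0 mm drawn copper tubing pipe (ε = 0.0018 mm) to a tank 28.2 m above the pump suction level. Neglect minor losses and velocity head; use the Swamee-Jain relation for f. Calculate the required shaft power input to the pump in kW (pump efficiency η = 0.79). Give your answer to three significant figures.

P_shaft ≈ 0.600 kW

V = 4Q/(πD²) = 1.169 m/s; Re = 3.75×10^4; ε/D = 4.29×10^-5; f = 0.02233
h_f = f(L/D)V²/2g = 1.637 m
Total head H = z + h_f = 28.2 + 1.637 = 29.84 m
P_hyd = ρgQH = 1000·9.81·0.00162·29.84 = 0.4742 kW
P_shaft = P_hyd/η = 0.4742/0.79 = 0.6002 kW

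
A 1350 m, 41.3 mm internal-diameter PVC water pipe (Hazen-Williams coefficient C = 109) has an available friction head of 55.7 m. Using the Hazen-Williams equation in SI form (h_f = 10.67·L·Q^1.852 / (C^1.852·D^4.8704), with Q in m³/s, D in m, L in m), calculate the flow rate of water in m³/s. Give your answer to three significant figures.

Rearranging: Q = [h_f·C^1.852·D^4.8704 / (10.67·L)]^(1/1.852)
Q = [55.7·109^1.852·0.0413^4.8704 / (10.67·1350)]^0.540 = 0.001244 m³/s

Q ≈ 0.00124 m³/s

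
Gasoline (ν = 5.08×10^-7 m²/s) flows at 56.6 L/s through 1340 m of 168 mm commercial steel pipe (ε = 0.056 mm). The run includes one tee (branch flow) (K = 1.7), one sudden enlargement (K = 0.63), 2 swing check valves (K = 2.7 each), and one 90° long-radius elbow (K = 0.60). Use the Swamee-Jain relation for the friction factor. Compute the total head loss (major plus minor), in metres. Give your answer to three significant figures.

H_L ≈ 45.6 m

V = 4Q/(πD²) = 2.553 m/s; V²/2g = 0.3323 m
Re = 8.44×10^5, ε/D = 3.33×10^-4 → f = 0.01616 (Swamee-Jain)
Major: h_f = f(L/D)·V²/2g = 0.01616·7976·0.3323 = 42.84 m
Minor: ΣK = 8.33; h_m = ΣK·V²/2g = 2.768 m
Total H_L = 42.84 + 2.768 = 45.60 m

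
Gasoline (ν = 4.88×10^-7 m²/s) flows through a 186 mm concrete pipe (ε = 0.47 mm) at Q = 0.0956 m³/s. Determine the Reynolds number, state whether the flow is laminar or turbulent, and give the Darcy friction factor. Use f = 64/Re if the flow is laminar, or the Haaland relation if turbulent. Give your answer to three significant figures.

Re ≈ 1.34×10^6; turbulent; f ≈ 0.0251

V = 4Q/(πD²) = 3.518 m/s
Re = VD/ν = 3.518·0.186/4.88×10^-7 = 1.34×10^6
Re > 4000 → turbulent; ε/D = 0.00253
Haaland: f = 0.02510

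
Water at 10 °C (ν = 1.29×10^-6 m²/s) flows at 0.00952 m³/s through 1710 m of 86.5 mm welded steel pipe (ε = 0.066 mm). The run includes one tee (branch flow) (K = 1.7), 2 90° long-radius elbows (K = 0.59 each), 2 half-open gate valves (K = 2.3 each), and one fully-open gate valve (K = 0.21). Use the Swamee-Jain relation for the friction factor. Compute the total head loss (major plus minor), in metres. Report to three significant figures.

H_L ≈ 57.3 m

V = 4Q/(πD²) = 1.620 m/s; V²/2g = 0.1338 m
Re = 1.09×10^5, ε/D = 7.63×10^-4 → f = 0.02130 (Swamee-Jain)
Major: h_f = f(L/D)·V²/2g = 0.02130·19769·0.1338 = 56.31 m
Minor: ΣK = 7.69; h_m = ΣK·V²/2g = 1.029 m
Total H_L = 56.31 + 1.029 = 57.34 m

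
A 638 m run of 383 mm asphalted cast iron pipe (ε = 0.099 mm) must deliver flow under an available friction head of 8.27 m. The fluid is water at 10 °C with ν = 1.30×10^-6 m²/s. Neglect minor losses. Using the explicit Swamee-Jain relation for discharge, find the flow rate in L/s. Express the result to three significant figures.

Swamee-Jain (Type II): Q = -0.965·√(gD⁵h_f/L)·ln[ε/(3.7D) + √(3.17ν²L/(gD³h_f))]
√(gD⁵h_f/L) = √(9.81·0.383⁵·8.27/638) = 0.03237
ε/(3.7D) = 6.99×10^-5; √(3.17ν²L/(gD³h_f)) = 2.74×10^-5
Q = -0.965·0.03237·ln(9.725×10^-5) = 0.2886 m³/s
Check: V = 2.50 m/s, Re = 7.38×10^5, f = 0.01562, h_f = 8.32 m ≈ 8.27 m ✓

Q ≈ 289 L/s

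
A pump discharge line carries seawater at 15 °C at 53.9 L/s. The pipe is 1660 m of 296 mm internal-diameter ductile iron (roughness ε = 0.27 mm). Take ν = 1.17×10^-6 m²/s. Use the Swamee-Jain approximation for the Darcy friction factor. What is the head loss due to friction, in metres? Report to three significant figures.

V = 4Q/(πD²) = 4·0.0539/(π·0.296²) = 0.7833 m/s
Re = VD/ν = 0.7833·0.296/1.17×10^-6 = 1.98×10^5 → turbulent
ε/D = 0.27/296 = 9.12×10^-4
Swamee-Jain: f = 0.02085
h_f = f(L/D)V²/(2g) = 0.02085·(1660/0.296)·0.7833²/(2·9.81) = 3.657 m

h_f ≈ 3.66 m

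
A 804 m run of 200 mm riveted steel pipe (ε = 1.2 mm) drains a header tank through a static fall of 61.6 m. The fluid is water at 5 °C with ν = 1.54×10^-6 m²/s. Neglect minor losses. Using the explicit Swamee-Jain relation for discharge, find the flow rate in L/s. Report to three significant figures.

Swamee-Jain (Type II): Q = -0.965·√(gD⁵h_f/L)·ln[ε/(3.7D) + √(3.17ν²L/(gD³h_f))]
√(gD⁵h_f/L) = √(9.81·0.200⁵·61.6/804) = 0.01551
ε/(3.7D) = 0.00162; √(3.17ν²L/(gD³h_f)) = 3.54×10^-5
Q = -0.965·0.01551·ln(0.001657) = 0.09582 m³/s
Check: V = 3.05 m/s, Re = 3.96×10^5, f = 0.03244, h_f = 61.8 m ≈ 61.6 m ✓

Q ≈ 95.8 L/s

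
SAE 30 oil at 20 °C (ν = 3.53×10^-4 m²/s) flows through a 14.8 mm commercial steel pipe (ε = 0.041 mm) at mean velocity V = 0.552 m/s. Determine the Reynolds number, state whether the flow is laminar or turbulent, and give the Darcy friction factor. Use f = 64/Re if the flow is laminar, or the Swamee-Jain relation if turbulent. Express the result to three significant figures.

Re = VD/ν = 0.5520·0.0148/3.53×10^-4 = 23.1
Re < 2300 → laminar → f = 64/Re = 2.765

Re ≈ 23.1; laminar; f = 64/Re ≈ 2.77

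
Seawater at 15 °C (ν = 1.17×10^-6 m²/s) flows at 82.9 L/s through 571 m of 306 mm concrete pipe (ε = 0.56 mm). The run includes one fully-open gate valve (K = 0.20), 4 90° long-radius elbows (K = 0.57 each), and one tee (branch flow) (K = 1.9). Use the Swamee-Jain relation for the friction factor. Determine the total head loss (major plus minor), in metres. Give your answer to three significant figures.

H_L ≈ 3.15 m

V = 4Q/(πD²) = 1.127 m/s; V²/2g = 0.06477 m
Re = 2.95×10^5, ε/D = 0.00183 → f = 0.02368 (Swamee-Jain)
Major: h_f = f(L/D)·V²/2g = 0.02368·1866·0.06477 = 2.862 m
Minor: ΣK = 4.38; h_m = ΣK·V²/2g = 0.2837 m
Total H_L = 2.862 + 0.2837 = 3.145 m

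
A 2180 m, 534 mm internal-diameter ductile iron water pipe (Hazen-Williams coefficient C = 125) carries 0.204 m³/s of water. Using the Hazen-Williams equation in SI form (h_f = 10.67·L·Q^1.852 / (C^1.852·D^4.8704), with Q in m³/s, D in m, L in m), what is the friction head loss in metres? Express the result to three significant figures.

h_f ≈ 3.40 m

h_f = 10.67·2180·0.204^1.852 / (125^1.852·0.534^4.8704) = 3.401 m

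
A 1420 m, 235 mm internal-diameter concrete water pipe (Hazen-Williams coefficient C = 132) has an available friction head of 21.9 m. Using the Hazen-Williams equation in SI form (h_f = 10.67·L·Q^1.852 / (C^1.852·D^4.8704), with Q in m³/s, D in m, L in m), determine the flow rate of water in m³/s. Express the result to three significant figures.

Q ≈ 0.0857 m³/s

Rearranging: Q = [h_f·C^1.852·D^4.8704 / (10.67·L)]^(1/1.852)
Q = [21.9·132^1.852·0.235^4.8704 / (10.67·1420)]^0.540 = 0.08573 m³/s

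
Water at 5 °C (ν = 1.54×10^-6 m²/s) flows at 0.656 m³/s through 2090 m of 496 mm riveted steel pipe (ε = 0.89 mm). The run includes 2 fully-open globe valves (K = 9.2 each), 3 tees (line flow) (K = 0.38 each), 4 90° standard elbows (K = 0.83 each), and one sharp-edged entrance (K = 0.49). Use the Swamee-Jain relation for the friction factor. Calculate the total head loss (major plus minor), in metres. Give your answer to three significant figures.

V = 4Q/(πD²) = 3.395 m/s; V²/2g = 0.5875 m
Re = 1.09×10^6, ε/D = 0.00179 → f = 0.02302 (Swamee-Jain)
Major: h_f = f(L/D)·V²/2g = 0.02302·4214·0.5875 = 56.97 m
Minor: ΣK = 23.3; h_m = ΣK·V²/2g = 13.72 m
Total H_L = 56.97 + 13.72 = 70.69 m

H_L ≈ 70.7 m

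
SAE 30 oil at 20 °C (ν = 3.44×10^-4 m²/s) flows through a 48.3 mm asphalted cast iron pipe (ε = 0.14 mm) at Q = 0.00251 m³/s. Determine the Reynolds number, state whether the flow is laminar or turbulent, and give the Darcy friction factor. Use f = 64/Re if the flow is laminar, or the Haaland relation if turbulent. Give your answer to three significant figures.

Re ≈ 192; laminar; f = 64/Re ≈ 0.333

V = 4Q/(πD²) = 1.370 m/s
Re = VD/ν = 1.370·0.0483/3.44×10^-4 = 192
Re < 2300 → laminar → f = 64/Re = 0.3327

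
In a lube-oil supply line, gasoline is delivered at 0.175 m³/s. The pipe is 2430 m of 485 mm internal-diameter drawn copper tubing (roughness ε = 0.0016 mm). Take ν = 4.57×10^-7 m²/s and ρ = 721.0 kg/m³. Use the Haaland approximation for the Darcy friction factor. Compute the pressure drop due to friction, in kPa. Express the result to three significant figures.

Δp ≈ 18.8 kPa

V = 4Q/(πD²) = 4·0.175/(π·0.485²) = 0.9473 m/s
Re = VD/ν = 0.9473·0.485/4.57×10^-7 = 1.01×10^6 → turbulent
ε/D = 0.0016/485 = 3.30×10^-6
Haaland: f = 0.01163
h_f = f(L/D)V²/(2g) = 0.01163·(2430/0.485)·0.9473²/(2·9.81) = 2.665 m
Δp = ρg·h_f = 721.0·9.81·2.665 = 18.85 kPa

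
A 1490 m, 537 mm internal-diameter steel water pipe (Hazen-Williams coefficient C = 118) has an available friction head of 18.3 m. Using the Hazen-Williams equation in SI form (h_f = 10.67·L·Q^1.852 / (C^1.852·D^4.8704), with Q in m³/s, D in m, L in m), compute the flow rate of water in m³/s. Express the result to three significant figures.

Q ≈ 0.596 m³/s

Rearranging: Q = [h_f·C^1.852·D^4.8704 / (10.67·L)]^(1/1.852)
Q = [18.3·118^1.852·0.537^4.8704 / (10.67·1490)]^0.540 = 0.5955 m³/s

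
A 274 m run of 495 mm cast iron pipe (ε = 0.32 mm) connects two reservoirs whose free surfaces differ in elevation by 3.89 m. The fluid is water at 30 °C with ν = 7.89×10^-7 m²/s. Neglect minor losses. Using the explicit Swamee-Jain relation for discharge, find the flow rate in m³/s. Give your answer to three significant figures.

Swamee-Jain (Type II): Q = -0.965·√(gD⁵h_f/L)·ln[ε/(3.7D) + √(3.17ν²L/(gD³h_f))]
√(gD⁵h_f/L) = √(9.81·0.495⁵·3.89/274) = 0.06433
ε/(3.7D) = 1.75×10^-4; √(3.17ν²L/(gD³h_f)) = 1.08×10^-5
Q = -0.965·0.06433·ln(1.855×10^-4) = 0.5334 m³/s
Check: V = 2.77 m/s, Re = 1.74×10^6, f = 0.01802, h_f = 3.91 m ≈ 3.89 m ✓

Q ≈ 0.533 m³/s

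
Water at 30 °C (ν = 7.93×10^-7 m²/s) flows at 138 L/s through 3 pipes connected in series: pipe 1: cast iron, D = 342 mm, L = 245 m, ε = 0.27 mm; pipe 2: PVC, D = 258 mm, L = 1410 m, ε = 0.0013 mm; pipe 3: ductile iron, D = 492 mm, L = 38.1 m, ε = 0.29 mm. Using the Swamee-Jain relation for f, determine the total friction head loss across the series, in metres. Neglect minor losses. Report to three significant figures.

H ≈ 25.0 m

Pipe 1: V = 1.502 m/s, Re = 6.48×10^5, ε/D = 7.89×10^-4, f = 0.01921, h_1 = f(L/D)V²/2g = 1.583 m
Pipe 2: V = 2.640 m/s, Re = 8.59×10^5, ε/D = 5.04×10^-6, f = 0.01203, h_2 = f(L/D)V²/2g = 23.34 m
Pipe 3: V = 0.7259 m/s, Re = 4.50×10^5, ε/D = 5.89×10^-4, f = 0.01840, h_3 = f(L/D)V²/2g = 0.03827 m
Series → Q common, losses add: H = Σh = 24.96 m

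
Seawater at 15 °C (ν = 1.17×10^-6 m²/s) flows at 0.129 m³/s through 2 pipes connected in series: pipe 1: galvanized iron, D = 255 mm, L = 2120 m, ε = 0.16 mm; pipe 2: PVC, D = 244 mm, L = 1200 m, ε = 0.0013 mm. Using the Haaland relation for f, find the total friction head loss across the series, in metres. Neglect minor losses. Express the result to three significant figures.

Pipe 1: V = 2.526 m/s, Re = 5.51×10^5, ε/D = 6.27×10^-4, f = 0.01828, h_1 = f(L/D)V²/2g = 49.42 m
Pipe 2: V = 2.759 m/s, Re = 5.75×10^5, ε/D = 5.33×10^-6, f = 0.01281, h_2 = f(L/D)V²/2g = 24.43 m
Series → Q common, losses add: H = Σh = 73.85 m

H ≈ 73.9 m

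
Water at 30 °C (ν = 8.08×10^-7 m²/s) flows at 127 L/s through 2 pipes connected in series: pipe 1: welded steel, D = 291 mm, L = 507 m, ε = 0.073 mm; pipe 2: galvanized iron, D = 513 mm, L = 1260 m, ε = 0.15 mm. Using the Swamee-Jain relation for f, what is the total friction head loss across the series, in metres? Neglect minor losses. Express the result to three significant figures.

H ≈ 5.84 m

Pipe 1: V = 1.910 m/s, Re = 6.88×10^5, ε/D = 2.51×10^-4, f = 0.01562, h_1 = f(L/D)V²/2g = 5.057 m
Pipe 2: V = 0.6144 m/s, Re = 3.90×10^5, ε/D = 2.92×10^-4, f = 0.01662, h_2 = f(L/D)V²/2g = 0.7855 m
Series → Q common, losses add: H = Σh = 5.843 m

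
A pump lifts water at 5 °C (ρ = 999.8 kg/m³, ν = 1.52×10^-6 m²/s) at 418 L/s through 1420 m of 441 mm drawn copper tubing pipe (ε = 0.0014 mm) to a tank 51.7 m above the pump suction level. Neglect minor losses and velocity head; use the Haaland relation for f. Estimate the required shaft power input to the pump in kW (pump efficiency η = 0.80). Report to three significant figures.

V = 4Q/(πD²) = 2.737 m/s; Re = 7.94×10^5; ε/D = 3.17×10^-6; f = 0.01209
h_f = f(L/D)V²/2g = 14.86 m
Total head H = z + h_f = 51.7 + 14.86 = 66.56 m
P_hyd = ρgQH = 999.8·9.81·0.418·66.56 = 272.9 kW
P_shaft = P_hyd/η = 272.9/0.80 = 341.1 kW

P_shaft ≈ 341 kW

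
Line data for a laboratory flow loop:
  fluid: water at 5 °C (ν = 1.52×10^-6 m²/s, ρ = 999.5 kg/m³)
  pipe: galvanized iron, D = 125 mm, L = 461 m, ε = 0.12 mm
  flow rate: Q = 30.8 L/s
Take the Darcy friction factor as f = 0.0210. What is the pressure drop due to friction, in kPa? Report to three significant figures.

V = 4Q/(πD²) = 4·0.0308/(π·0.125²) = 2.510 m/s
h_f = f(L/D)V²/(2g) = 0.02100·(461/0.125)·2.510²/(2·9.81) = 24.87 m
Δp = ρg·h_f = 999.5·9.81·24.87 = 243.8 kPa

Δp ≈ 244 kPa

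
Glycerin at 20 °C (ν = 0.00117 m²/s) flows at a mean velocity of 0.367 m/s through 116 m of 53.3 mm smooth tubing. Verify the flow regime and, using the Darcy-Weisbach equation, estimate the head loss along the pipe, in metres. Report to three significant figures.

Re = VD/ν = 0.367·0.05330/0.00117 = 16.7 → laminar (Re < 2300)
f = 64/Re = 3.828
h_f = f(L/D)V²/(2g) = 3.828·(116/0.05330)·0.367²/(2·9.81) = 57.19 m

h_f ≈ 57.2 m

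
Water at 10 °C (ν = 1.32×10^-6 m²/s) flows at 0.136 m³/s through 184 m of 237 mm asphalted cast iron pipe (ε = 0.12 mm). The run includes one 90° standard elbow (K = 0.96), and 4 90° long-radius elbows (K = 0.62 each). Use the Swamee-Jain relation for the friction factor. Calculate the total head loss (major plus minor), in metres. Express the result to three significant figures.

V = 4Q/(πD²) = 3.083 m/s; V²/2g = 0.4844 m
Re = 5.54×10^5, ε/D = 5.06×10^-4 → f = 0.01773 (Swamee-Jain)
Major: h_f = f(L/D)·V²/2g = 0.01773·776.4·0.4844 = 6.668 m
Minor: ΣK = 3.44; h_m = ΣK·V²/2g = 1.666 m
Total H_L = 6.668 + 1.666 = 8.334 m

H_L ≈ 8.33 m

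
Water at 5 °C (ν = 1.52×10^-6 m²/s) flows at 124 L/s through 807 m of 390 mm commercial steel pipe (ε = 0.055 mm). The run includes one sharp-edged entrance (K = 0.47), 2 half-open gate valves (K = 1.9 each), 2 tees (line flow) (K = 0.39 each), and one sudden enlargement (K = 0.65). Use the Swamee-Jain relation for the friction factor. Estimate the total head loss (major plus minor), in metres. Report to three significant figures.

H_L ≈ 2.14 m

V = 4Q/(πD²) = 1.038 m/s; V²/2g = 0.05492 m
Re = 2.66×10^5, ε/D = 1.41×10^-4 → f = 0.01606 (Swamee-Jain)
Major: h_f = f(L/D)·V²/2g = 0.01606·2069·0.05492 = 1.825 m
Minor: ΣK = 5.70; h_m = ΣK·V²/2g = 0.3130 m
Total H_L = 1.825 + 0.3130 = 2.138 m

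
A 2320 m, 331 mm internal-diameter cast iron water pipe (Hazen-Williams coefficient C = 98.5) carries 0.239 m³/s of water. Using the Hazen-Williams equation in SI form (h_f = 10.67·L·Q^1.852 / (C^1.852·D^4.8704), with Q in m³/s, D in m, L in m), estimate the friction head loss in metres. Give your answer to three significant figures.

h_f = 10.67·2320·0.239^1.852 / (98.5^1.852·0.331^4.8704) = 77.49 m

h_f ≈ 77.5 m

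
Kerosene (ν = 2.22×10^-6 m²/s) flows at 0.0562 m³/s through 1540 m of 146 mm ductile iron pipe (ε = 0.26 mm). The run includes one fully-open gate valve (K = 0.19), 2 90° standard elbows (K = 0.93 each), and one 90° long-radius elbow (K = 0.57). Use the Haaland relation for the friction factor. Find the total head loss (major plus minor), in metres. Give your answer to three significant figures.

H_L ≈ 144 m

V = 4Q/(πD²) = 3.357 m/s; V²/2g = 0.5744 m
Re = 2.21×10^5, ε/D = 0.00178 → f = 0.02353 (Haaland)
Major: h_f = f(L/D)·V²/2g = 0.02353·10548·0.5744 = 142.6 m
Minor: ΣK = 2.62; h_m = ΣK·V²/2g = 1.505 m
Total H_L = 142.6 + 1.505 = 144.1 m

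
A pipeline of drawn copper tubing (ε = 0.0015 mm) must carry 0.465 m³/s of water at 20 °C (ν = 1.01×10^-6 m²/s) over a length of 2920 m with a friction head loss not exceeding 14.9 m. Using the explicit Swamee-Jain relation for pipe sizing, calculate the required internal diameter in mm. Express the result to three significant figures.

D ≈ 531 mm

Swamee-Jain (Type III): D = 0.66·[ε^1.25·(LQ²/(gh_f))^4.75 + ν·Q^9.4·(L/(gh_f))^5.2]^0.04
LQ²/(gh_f) = 4.320; L/(gh_f) = 19.98
Term 1 = ε^1.25·(…)^4.75 = 5.48×10^-5; Term 2 = ν·Q^9.4·(…)^5.2 = 0.00438
D = 0.66·(5.48×10^-5 + 0.00438)^0.04 = 0.5314 m = 531 mm
Check: V = 2.10 m/s, Re = 1.10×10^6, f = 0.01149, h_f = 14.2 m ≈ 14.9 m ✓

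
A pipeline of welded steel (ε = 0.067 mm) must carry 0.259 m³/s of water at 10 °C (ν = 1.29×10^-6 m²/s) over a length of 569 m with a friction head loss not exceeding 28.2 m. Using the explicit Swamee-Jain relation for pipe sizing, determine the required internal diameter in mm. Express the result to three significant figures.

D ≈ 283 mm

Swamee-Jain (Type III): D = 0.66·[ε^1.25·(LQ²/(gh_f))^4.75 + ν·Q^9.4·(L/(gh_f))^5.2]^0.04
LQ²/(gh_f) = 0.1380; L/(gh_f) = 2.057
Term 1 = ε^1.25·(…)^4.75 = 4.97×10^-10; Term 2 = ν·Q^9.4·(…)^5.2 = 1.68×10^-10
D = 0.66·(4.97×10^-10 + 1.68×10^-10)^0.04 = 0.2834 m = 283 mm
Check: V = 4.10 m/s, Re = 9.02×10^5, f = 0.01524, h_f = 26.3 m ≈ 28.2 m ✓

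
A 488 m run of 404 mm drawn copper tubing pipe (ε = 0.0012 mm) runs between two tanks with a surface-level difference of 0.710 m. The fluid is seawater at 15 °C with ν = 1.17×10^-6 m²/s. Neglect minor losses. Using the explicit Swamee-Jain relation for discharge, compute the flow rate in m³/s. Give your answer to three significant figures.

Swamee-Jain (Type II): Q = -0.965·√(gD⁵h_f/L)·ln[ε/(3.7D) + √(3.17ν²L/(gD³h_f))]
√(gD⁵h_f/L) = √(9.81·0.404⁵·0.710/488) = 0.01239
ε/(3.7D) = 8.03×10^-7; √(3.17ν²L/(gD³h_f)) = 6.79×10^-5
Q = -0.965·0.01239·ln(6.871×10^-5) = 0.1146 m³/s
Check: V = 0.894 m/s, Re = 3.09×10^5, f = 0.01433, h_f = 0.706 m ≈ 0.710 m ✓

Q ≈ 0.115 m³/s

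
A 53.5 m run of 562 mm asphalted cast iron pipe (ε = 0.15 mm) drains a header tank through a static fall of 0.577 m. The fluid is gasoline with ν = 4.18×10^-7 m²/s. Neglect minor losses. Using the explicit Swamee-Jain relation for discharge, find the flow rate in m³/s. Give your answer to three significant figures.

Q ≈ 0.703 m³/s

Swamee-Jain (Type II): Q = -0.965·√(gD⁵h_f/L)·ln[ε/(3.7D) + √(3.17ν²L/(gD³h_f))]
√(gD⁵h_f/L) = √(9.81·0.562⁵·0.577/53.5) = 0.07702
ε/(3.7D) = 7.21×10^-5; √(3.17ν²L/(gD³h_f)) = 5.43×10^-6
Q = -0.965·0.07702·ln(7.757×10^-5) = 0.7034 m³/s
Check: V = 2.84 m/s, Re = 3.81×10^6, f = 0.01485, h_f = 0.580 m ≈ 0.577 m ✓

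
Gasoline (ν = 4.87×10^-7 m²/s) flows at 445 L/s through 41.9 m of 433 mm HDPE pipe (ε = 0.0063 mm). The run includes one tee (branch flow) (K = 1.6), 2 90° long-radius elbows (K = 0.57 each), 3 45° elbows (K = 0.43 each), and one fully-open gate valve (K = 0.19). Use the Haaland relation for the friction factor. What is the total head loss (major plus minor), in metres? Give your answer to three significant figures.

V = 4Q/(πD²) = 3.022 m/s; V²/2g = 0.4655 m
Re = 2.69×10^6, ε/D = 1.45×10^-5 → f = 0.01040 (Haaland)
Major: h_f = f(L/D)·V²/2g = 0.01040·96.77·0.4655 = 0.4685 m
Minor: ΣK = 4.22; h_m = ΣK·V²/2g = 1.964 m
Total H_L = 0.4685 + 1.964 = 2.433 m

H_L ≈ 2.43 m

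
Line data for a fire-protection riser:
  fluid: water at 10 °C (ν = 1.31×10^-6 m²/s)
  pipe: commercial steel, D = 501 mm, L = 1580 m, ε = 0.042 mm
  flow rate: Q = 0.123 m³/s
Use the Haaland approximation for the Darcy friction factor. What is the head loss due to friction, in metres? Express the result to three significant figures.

V = 4Q/(πD²) = 4·0.123/(π·0.501²) = 0.6239 m/s
Re = VD/ν = 0.6239·0.501/1.31×10^-6 = 2.39×10^5 → turbulent
ε/D = 0.042/501 = 8.38×10^-5
Haaland: f = 0.01562
h_f = f(L/D)V²/(2g) = 0.01562·(1580/0.501)·0.6239²/(2·9.81) = 0.9775 m

h_f ≈ 0.978 m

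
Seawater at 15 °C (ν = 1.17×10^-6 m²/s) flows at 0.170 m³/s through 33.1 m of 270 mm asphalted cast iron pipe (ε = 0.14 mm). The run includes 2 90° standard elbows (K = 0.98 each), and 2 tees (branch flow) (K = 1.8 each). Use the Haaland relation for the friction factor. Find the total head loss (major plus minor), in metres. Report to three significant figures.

V = 4Q/(πD²) = 2.969 m/s; V²/2g = 0.4493 m
Re = 6.85×10^5, ε/D = 5.19×10^-4 → f = 0.01748 (Haaland)
Major: h_f = f(L/D)·V²/2g = 0.01748·122.6·0.4493 = 0.9631 m
Minor: ΣK = 5.56; h_m = ΣK·V²/2g = 2.498 m
Total H_L = 0.9631 + 2.498 = 3.461 m

H_L ≈ 3.46 m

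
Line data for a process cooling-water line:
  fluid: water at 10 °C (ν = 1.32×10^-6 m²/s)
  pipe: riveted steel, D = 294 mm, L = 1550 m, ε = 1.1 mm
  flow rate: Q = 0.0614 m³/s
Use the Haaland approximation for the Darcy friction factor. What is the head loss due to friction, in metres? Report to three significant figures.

h_f ≈ 6.25 m

V = 4Q/(πD²) = 4·0.0614/(π·0.294²) = 0.9044 m/s
Re = VD/ν = 0.9044·0.294/1.32×10^-6 = 2.01×10^5 → turbulent
ε/D = 1.1/294 = 0.00374
Haaland: f = 0.02844
h_f = f(L/D)V²/(2g) = 0.02844·(1550/0.294)·0.9044²/(2·9.81) = 6.251 m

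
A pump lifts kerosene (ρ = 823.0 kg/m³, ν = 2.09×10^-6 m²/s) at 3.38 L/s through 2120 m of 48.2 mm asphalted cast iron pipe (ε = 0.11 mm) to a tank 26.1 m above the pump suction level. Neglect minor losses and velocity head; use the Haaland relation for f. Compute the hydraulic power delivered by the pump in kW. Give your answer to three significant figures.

P_hyd ≈ 6.45 kW

V = 4Q/(πD²) = 1.852 m/s; Re = 4.27×10^4; ε/D = 0.00228; f = 0.02732
h_f = f(L/D)V²/2g = 210.1 m
Total head H = z + h_f = 26.1 + 210.1 = 236.2 m
P_hyd = ρgQH = 823.0·9.81·0.00338·236.2 = 6.446 kW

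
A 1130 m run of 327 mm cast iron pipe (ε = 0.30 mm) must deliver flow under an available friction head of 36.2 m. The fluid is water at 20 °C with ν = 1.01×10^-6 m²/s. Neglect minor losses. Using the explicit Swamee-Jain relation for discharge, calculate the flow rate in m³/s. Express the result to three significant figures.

Swamee-Jain (Type II): Q = -0.965·√(gD⁵h_f/L)·ln[ε/(3.7D) + √(3.17ν²L/(gD³h_f))]
√(gD⁵h_f/L) = √(9.81·0.327⁵·36.2/1130) = 0.03428
ε/(3.7D) = 2.48×10^-4; √(3.17ν²L/(gD³h_f)) = 1.72×10^-5
Q = -0.965·0.03428·ln(2.651×10^-4) = 0.2724 m³/s
Check: V = 3.24 m/s, Re = 1.05×10^6, f = 0.01963, h_f = 36.4 m ≈ 36.2 m ✓

Q ≈ 0.272 m³/s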